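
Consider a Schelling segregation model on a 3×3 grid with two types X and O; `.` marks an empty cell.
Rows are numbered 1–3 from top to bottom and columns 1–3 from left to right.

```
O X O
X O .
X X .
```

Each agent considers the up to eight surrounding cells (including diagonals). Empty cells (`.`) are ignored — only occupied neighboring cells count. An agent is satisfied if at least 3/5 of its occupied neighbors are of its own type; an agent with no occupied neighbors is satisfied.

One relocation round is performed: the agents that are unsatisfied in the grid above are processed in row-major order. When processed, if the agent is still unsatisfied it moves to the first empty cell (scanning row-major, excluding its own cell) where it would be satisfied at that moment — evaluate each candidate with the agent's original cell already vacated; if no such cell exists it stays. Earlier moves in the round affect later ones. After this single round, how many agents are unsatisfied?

Initially unsatisfied (in order): (1,1), (1,2), (1,3), (2,2).
  (1,1): no empty cell satisfies it; stays.
  (1,2): no empty cell satisfies it; stays.
  (1,3): no empty cell satisfies it; stays.
  (2,2): no empty cell satisfies it; stays.
Resulting grid:
O X O
X O .
X X .
Unsatisfied now: (1,1), (1,2), (1,3), (2,2).

4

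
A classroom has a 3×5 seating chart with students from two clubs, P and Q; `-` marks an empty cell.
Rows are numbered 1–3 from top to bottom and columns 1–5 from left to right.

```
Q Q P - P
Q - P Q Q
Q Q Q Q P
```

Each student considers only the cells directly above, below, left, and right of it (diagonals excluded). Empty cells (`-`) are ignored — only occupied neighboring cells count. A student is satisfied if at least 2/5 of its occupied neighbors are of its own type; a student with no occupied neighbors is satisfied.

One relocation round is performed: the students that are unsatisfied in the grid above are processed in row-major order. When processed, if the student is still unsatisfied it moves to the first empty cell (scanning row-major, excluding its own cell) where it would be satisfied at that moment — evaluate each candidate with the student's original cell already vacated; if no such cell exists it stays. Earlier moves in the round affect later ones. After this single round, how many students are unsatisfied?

Initially unsatisfied (in order): (1,5), (2,3), (2,5), (3,5).
  (1,5) → (1,4).
  (2,3) → (1,5).
  (2,5) → (2,2).
  (3,5) → (2,5).
Resulting grid:
Q Q P P P
Q Q - Q P
Q Q Q Q -
Unsatisfied now: (2,4).

1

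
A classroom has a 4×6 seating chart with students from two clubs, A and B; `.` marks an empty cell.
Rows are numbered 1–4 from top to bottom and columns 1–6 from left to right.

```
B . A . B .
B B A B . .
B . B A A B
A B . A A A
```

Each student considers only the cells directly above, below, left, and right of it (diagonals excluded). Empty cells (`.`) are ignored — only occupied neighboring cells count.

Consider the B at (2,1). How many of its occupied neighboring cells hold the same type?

Occupied neighbors of (2,1): (1,1)=B, (3,1)=B, (2,2)=B.
Same type (B): 3 of 3.

3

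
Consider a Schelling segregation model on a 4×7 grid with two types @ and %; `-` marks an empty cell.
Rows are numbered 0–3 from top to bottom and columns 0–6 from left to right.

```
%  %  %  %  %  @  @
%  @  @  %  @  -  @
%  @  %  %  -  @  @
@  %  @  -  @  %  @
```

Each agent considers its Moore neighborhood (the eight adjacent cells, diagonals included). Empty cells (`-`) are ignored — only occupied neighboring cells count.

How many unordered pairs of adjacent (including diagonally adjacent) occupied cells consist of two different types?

31

Scan each occupied cell's neighbors to the right and below (and the two forward diagonals) so each pair is counted once.
From row 0: 9 unlike of 22 pairs (running 9/22).
From row 1: 9 unlike of 18 pairs (running 18/40).
From row 2: 9 unlike of 18 pairs (running 27/58).
From row 3: 4 unlike of 4 pairs (running 31/62).
Total adjacent occupied pairs: 62; unlike-type pairs: 31.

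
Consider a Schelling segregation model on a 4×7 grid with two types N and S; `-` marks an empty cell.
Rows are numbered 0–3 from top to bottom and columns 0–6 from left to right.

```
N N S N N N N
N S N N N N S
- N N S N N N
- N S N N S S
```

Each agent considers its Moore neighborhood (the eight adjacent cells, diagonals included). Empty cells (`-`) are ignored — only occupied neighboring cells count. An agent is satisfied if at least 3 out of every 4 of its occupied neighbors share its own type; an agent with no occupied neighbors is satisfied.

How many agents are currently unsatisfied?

18

(0,0)N 2/3 unhappy
(0,1)N 3/5 unhappy
(0,2)S 1/5 unhappy
(0,3)N 4/5 ok
(0,4)N 5/5 ok
(0,5)N 4/5 ok
(0,6)N 2/3 unhappy
(1,0)N 3/4 ok
(1,1)S 1/7 unhappy
(1,2)N 5/8 unhappy
(1,3)N 6/8 ok
(1,4)N 7/8 ok
(1,5)N 7/8 ok
(1,6)S 0/5 unhappy
(2,1)N 4/6 unhappy
(2,2)N 5/8 unhappy
(2,3)S 1/8 unhappy
(2,4)N 6/8 ok
(2,5)N 5/8 unhappy
(2,6)N 2/5 unhappy
(3,1)N 2/3 unhappy
(3,2)S 1/5 unhappy
(3,3)N 3/5 unhappy
(3,4)N 3/5 unhappy
(3,5)S 1/5 unhappy
(3,6)S 1/3 unhappy
Unsatisfied: (0,0), (0,1), (0,2), (0,6), (1,1), (1,2), (1,6), (2,1), (2,2), (2,3), (2,5), (2,6), (3,1), (3,2), (3,3), (3,4), (3,5), (3,6) — 18 in total.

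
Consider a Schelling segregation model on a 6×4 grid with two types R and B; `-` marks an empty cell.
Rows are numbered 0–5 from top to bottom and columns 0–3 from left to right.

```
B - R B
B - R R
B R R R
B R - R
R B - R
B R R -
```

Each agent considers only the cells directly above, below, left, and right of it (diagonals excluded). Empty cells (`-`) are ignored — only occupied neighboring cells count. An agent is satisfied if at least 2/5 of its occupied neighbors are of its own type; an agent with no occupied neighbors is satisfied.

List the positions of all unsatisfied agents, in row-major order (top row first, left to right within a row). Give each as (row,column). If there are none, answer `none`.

(0,0)B 1/1 ok
(0,2)R 1/2 ok
(0,3)B 0/2 unhappy
(1,0)B 2/2 ok
(1,2)R 3/3 ok
(1,3)R 2/3 ok
(2,0)B 2/3 ok
(2,1)R 2/3 ok
(2,2)R 3/3 ok
(2,3)R 3/3 ok
(3,0)B 1/3 unhappy
(3,1)R 1/3 unhappy
(3,3)R 2/2 ok
(4,0)R 0/3 unhappy
(4,1)B 0/3 unhappy
(4,3)R 1/1 ok
(5,0)B 0/2 unhappy
(5,1)R 1/3 unhappy
(5,2)R 1/1 ok

(0,3), (3,0), (3,1), (4,0), (4,1), (5,0), (5,1)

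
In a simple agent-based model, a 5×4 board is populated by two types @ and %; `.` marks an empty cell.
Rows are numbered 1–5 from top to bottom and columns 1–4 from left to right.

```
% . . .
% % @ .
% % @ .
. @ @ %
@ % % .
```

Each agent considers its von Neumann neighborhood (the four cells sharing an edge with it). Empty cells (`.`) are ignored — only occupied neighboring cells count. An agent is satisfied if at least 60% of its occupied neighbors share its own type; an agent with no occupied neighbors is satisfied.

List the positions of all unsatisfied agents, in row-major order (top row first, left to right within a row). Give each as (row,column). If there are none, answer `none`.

(2,3), (3,2), (4,2), (4,3), (4,4), (5,1), (5,2), (5,3)

Row 1: (1,1)% 1/1 ✓
Row 2: (2,1)% 3/3 ✓ · (2,2)% 2/3 ✓ · (2,3)@ 1/2 ✗
Row 3: (3,1)% 2/2 ✓ · (3,2)% 2/4 ✗ · (3,3)@ 2/3 ✓
Row 4: (4,2)@ 1/3 ✗ · (4,3)@ 2/4 ✗ · (4,4)% 0/1 ✗
Row 5: (5,1)@ 0/1 ✗ · (5,2)% 1/3 ✗ · (5,3)% 1/2 ✗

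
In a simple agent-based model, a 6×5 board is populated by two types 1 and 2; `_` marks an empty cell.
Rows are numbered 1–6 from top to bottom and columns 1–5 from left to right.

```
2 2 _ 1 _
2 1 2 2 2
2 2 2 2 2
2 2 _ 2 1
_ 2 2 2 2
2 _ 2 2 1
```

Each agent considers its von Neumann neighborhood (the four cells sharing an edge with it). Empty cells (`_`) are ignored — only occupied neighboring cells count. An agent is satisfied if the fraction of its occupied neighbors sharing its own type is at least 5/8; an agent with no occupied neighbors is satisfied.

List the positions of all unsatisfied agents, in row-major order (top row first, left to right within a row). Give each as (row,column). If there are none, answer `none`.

(1,2), (1,4), (2,2), (4,5), (5,5), (6,5)

(1,1)2 2/2 ✓
(1,2)2 1/2 ✗
(1,4)1 0/1 ✗
(2,1)2 2/3 ✓
(2,2)1 0/4 ✗
(2,3)2 2/3 ✓
(2,4)2 3/4 ✓
(2,5)2 2/2 ✓
(3,1)2 3/3 ✓
(3,2)2 3/4 ✓
(3,3)2 3/3 ✓
(3,4)2 4/4 ✓
(3,5)2 2/3 ✓
(4,1)2 2/2 ✓
(4,2)2 3/3 ✓
(4,4)2 2/3 ✓
(4,5)1 0/3 ✗
(5,2)2 2/2 ✓
(5,3)2 3/3 ✓
(5,4)2 4/4 ✓
(5,5)2 1/3 ✗
(6,1)2 0/0 ✓
(6,3)2 2/2 ✓
(6,4)2 2/3 ✓
(6,5)1 0/2 ✗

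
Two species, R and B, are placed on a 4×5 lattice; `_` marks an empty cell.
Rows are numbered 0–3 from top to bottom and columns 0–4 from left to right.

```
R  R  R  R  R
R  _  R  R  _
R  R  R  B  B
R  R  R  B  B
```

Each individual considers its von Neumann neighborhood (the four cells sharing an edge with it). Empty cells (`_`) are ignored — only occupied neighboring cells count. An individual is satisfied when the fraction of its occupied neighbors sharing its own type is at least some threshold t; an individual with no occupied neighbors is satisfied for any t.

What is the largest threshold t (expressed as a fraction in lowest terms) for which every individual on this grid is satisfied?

1/2

Row 0: (0,0)R 2/2 · (0,1)R 2/2 · (0,2)R 3/3 · (0,3)R 3/3 · (0,4)R 1/1
Row 1: (1,0)R 2/2 · (1,2)R 3/3 · (1,3)R 2/3
Row 2: (2,0)R 3/3 · (2,1)R 3/3 · (2,2)R 3/4 · (2,3)B 2/4 · (2,4)B 2/2
Row 3: (3,0)R 2/2 · (3,1)R 3/3 · (3,2)R 2/3 · (3,3)B 2/3 · (3,4)B 2/2
The smallest same-type fraction is 2/4 at (2,3), which reduces to 1/2. Any threshold above that leaves this individual unsatisfied.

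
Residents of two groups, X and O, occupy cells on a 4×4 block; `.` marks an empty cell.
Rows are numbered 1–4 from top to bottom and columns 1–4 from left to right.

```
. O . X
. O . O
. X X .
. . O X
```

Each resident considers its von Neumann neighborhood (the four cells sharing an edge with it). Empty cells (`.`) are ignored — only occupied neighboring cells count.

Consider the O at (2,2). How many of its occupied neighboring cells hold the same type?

Occupied neighbors of (2,2): (1,2)=O, (3,2)=X.
Same type (O): 1 of 2.

1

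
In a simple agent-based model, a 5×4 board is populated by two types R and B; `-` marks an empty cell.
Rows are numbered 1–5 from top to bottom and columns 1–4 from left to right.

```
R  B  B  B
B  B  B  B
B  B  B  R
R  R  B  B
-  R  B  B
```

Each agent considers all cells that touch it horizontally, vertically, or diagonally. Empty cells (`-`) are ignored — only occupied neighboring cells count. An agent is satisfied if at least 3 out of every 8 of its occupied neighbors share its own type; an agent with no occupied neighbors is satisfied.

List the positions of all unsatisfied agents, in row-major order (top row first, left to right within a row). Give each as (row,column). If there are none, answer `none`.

(1,1), (3,4), (4,2)

(1,1)R 0/3 unhappy
(1,2)B 4/5 ok
(1,3)B 5/5 ok
(1,4)B 3/3 ok
(2,1)B 4/5 ok
(2,2)B 7/8 ok
(2,3)B 7/8 ok
(2,4)B 4/5 ok
(3,1)B 3/5 ok
(3,2)B 6/8 ok
(3,3)B 6/8 ok
(3,4)R 0/5 unhappy
(4,1)R 2/4 ok
(4,2)R 2/7 unhappy
(4,3)B 5/8 ok
(4,4)B 4/5 ok
(5,2)R 2/4 ok
(5,3)B 3/5 ok
(5,4)B 3/3 ok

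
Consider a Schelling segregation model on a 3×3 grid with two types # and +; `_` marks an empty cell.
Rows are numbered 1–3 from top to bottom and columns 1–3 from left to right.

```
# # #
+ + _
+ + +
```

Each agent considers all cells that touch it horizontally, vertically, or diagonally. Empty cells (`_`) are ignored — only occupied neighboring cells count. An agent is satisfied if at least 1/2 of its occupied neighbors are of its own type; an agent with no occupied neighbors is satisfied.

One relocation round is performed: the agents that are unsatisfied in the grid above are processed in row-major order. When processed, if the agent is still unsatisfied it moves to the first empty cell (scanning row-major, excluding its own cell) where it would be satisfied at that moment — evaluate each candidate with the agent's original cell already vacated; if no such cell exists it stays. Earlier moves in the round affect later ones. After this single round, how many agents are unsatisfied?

Initially unsatisfied (in order): (1,1).
  (1,1): no empty cell satisfies it; stays.
Resulting grid:
# # #
+ + _
+ + +
Unsatisfied now: (1,1).

1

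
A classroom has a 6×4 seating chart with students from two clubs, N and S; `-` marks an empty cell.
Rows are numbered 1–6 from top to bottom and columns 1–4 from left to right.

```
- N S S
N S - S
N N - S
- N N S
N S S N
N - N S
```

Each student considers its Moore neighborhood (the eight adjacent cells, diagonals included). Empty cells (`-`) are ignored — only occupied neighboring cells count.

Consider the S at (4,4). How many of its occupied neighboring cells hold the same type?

2

Occupied neighbors of (4,4): (3,4)=S, (4,3)=N, (5,3)=S, (5,4)=N.
Same type (S): 2 of 4.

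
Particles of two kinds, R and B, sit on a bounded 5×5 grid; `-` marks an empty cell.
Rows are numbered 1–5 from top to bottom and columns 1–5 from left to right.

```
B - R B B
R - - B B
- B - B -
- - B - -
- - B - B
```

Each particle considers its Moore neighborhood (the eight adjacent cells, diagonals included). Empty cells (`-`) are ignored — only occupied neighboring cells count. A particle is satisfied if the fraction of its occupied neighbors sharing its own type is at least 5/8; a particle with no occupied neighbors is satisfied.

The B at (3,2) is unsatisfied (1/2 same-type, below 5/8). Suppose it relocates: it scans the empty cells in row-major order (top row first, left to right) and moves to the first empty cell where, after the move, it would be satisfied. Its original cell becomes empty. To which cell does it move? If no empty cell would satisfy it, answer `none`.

Vacating (3,2). Empty cells in order:
  (1,2): 1/3 same-type → still unsatisfied.
  (2,2): 1/3 same-type → still unsatisfied.
  (2,3): 3/4 same-type → satisfied — stop here.

(2,3)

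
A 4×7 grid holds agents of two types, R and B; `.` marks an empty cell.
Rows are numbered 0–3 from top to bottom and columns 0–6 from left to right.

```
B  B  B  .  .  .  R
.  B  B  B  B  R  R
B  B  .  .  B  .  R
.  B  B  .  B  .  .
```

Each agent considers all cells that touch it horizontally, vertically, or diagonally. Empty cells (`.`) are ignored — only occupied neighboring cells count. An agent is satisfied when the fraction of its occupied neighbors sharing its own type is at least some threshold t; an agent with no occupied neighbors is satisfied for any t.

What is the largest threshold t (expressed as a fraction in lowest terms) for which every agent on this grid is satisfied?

3/5

Row 0: (0,0)B 2/2 · (0,1)B 4/4 · (0,2)B 4/4 · (0,6)R 2/2
Row 1: (1,1)B 6/6 · (1,2)B 5/5 · (1,3)B 4/4 · (1,4)B 2/3 · (1,5)R 3/5 · (1,6)R 3/3
Row 2: (2,0)B 3/3 · (2,1)B 5/5 · (2,4)B 3/4 · (2,6)R 2/2
Row 3: (3,1)B 3/3 · (3,2)B 2/2 · (3,4)B 1/1
The smallest same-type fraction is 3/5 at (1,5), which reduces to 3/5. Any threshold above that leaves this agent unsatisfied.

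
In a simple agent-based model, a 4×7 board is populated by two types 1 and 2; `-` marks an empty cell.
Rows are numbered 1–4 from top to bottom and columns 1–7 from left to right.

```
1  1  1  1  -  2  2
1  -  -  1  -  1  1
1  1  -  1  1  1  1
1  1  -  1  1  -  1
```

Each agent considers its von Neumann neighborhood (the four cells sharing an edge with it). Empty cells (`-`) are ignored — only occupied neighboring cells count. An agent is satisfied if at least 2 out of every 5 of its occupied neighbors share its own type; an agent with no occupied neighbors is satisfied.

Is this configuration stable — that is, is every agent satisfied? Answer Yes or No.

Yes

(1,1)1 2/2 ok
(1,2)1 2/2 ok
(1,3)1 2/2 ok
(1,4)1 2/2 ok
(1,6)2 1/2 ok
(1,7)2 1/2 ok
(2,1)1 2/2 ok
(2,4)1 2/2 ok
(2,6)1 2/3 ok
(2,7)1 2/3 ok
(3,1)1 3/3 ok
(3,2)1 2/2 ok
(3,4)1 3/3 ok
(3,5)1 3/3 ok
(3,6)1 3/3 ok
(3,7)1 3/3 ok
(4,1)1 2/2 ok
(4,2)1 2/2 ok
(4,4)1 2/2 ok
(4,5)1 2/2 ok
(4,7)1 1/1 ok
All meet the threshold, so the configuration is stable.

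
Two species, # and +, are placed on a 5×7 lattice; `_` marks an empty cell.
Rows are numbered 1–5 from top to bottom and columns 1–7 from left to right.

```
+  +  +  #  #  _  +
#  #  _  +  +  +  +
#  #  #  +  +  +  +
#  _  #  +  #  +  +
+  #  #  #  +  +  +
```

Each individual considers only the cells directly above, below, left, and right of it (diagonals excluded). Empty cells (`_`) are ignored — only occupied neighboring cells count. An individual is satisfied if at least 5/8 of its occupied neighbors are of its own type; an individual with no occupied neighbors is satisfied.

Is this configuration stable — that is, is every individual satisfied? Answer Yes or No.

No

Row 1: (1,1)+ 1/2 not · (1,2)+ 2/3 satisfied · (1,3)+ 1/2 not · (1,4)# 1/3 not · (1,5)# 1/2 not · (1,7)+ 1/1 satisfied
Row 2: (2,1)# 2/3 satisfied · (2,2)# 2/3 satisfied · (2,4)+ 2/3 satisfied · (2,5)+ 3/4 satisfied · (2,6)+ 3/3 satisfied · (2,7)+ 3/3 satisfied
Row 3: (3,1)# 3/3 satisfied · (3,2)# 3/3 satisfied · (3,3)# 2/3 satisfied · (3,4)+ 3/4 satisfied · (3,5)+ 3/4 satisfied · (3,6)+ 4/4 satisfied · (3,7)+ 3/3 satisfied
Row 4: (4,1)# 1/2 not · (4,3)# 2/3 satisfied · (4,4)+ 1/4 not · (4,5)# 0/4 not · (4,6)+ 3/4 satisfied · (4,7)+ 3/3 satisfied
Row 5: (5,1)+ 0/2 not · (5,2)# 1/2 not · (5,3)# 3/3 satisfied · (5,4)# 1/3 not · (5,5)+ 1/3 not · (5,6)+ 3/3 satisfied · (5,7)+ 2/2 satisfied
For instance (1,1) has only 1/2 same-type neighbors, below 5/8.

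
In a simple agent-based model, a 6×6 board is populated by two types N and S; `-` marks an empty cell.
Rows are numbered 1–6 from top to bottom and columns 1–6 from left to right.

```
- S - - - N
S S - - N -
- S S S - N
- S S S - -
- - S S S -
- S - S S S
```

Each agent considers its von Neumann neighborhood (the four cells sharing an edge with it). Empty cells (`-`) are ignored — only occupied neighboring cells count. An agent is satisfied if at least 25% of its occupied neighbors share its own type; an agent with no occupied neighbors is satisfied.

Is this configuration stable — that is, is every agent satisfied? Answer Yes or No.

Yes

(1,2)S 1/1 satisfied
(1,6)N 0/0 satisfied
(2,1)S 1/1 satisfied
(2,2)S 3/3 satisfied
(2,5)N 0/0 satisfied
(3,2)S 3/3 satisfied
(3,3)S 3/3 satisfied
(3,4)S 2/2 satisfied
(3,6)N 0/0 satisfied
(4,2)S 2/2 satisfied
(4,3)S 4/4 satisfied
(4,4)S 3/3 satisfied
(5,3)S 2/2 satisfied
(5,4)S 4/4 satisfied
(5,5)S 2/2 satisfied
(6,2)S 0/0 satisfied
(6,4)S 2/2 satisfied
(6,5)S 3/3 satisfied
(6,6)S 1/1 satisfied
All meet the threshold, so the configuration is stable.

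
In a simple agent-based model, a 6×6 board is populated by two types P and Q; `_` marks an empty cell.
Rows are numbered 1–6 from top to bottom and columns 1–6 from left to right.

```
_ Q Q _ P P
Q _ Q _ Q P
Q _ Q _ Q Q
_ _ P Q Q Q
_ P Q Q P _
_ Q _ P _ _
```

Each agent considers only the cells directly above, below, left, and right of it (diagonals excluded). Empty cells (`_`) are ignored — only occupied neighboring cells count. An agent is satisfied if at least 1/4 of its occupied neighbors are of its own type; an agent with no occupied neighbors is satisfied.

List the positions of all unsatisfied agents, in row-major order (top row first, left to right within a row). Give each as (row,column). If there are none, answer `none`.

(1,2)Q 1/1 ok
(1,3)Q 2/2 ok
(1,5)P 1/2 ok
(1,6)P 2/2 ok
(2,1)Q 1/1 ok
(2,3)Q 2/2 ok
(2,5)Q 1/3 ok
(2,6)P 1/3 ok
(3,1)Q 1/1 ok
(3,3)Q 1/2 ok
(3,5)Q 3/3 ok
(3,6)Q 2/3 ok
(4,3)P 0/3 unhappy
(4,4)Q 2/3 ok
(4,5)Q 3/4 ok
(4,6)Q 2/2 ok
(5,2)P 0/2 unhappy
(5,3)Q 1/3 ok
(5,4)Q 2/4 ok
(5,5)P 0/2 unhappy
(6,2)Q 0/1 unhappy
(6,4)P 0/1 unhappy

(4,3), (5,2), (5,5), (6,2), (6,4)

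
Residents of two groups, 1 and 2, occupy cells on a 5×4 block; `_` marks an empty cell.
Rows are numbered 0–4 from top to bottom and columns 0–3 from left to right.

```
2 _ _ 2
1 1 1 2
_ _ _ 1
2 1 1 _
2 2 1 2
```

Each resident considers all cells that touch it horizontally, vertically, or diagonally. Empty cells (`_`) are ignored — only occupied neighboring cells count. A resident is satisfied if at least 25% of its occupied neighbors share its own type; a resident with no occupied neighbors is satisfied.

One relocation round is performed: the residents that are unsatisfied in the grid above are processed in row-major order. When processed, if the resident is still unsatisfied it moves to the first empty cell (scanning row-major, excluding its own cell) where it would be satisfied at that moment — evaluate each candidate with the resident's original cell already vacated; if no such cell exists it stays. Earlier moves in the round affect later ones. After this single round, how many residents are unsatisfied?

Initially unsatisfied (in order): (0,0), (4,3).
  (0,0) → (0,2).
  (4,3) → (0,1).
Resulting grid:
_ 2 2 2
1 1 1 2
_ _ _ 1
2 1 1 _
2 2 1 _
All satisfied now.

0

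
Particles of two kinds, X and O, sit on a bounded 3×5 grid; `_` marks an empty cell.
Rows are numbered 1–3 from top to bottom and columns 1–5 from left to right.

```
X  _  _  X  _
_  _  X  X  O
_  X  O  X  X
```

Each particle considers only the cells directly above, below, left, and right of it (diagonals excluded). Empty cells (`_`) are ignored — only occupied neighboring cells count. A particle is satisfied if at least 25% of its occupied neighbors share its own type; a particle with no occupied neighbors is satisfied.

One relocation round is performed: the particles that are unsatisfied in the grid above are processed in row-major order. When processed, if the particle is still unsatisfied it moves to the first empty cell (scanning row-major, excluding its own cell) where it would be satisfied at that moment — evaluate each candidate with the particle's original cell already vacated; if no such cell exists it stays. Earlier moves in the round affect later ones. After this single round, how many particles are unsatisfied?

0

Initially unsatisfied (in order): (2,5), (3,2), (3,3).
  (2,5): no empty cell satisfies it; stays.
  (3,2) → (1,2).
  (3,3) → (1,5).
Resulting grid:
X X _ X O
_ _ X X O
_ _ _ X X
All satisfied now.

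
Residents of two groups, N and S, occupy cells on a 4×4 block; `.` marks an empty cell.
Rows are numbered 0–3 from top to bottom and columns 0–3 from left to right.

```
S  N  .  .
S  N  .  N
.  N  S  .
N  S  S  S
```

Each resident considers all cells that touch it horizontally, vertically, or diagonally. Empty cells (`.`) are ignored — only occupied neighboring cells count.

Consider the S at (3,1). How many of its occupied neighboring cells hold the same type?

2

Occupied neighbors of (3,1): (2,1)=N, (2,2)=S, (3,0)=N, (3,2)=S.
Same type (S): 2 of 4.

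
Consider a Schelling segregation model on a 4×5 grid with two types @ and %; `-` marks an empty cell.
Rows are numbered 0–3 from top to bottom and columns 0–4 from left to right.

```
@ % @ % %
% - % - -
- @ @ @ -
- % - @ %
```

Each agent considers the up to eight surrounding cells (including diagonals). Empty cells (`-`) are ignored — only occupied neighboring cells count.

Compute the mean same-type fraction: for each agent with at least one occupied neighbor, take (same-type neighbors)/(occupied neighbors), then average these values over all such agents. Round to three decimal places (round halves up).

Row 0: (0,0)@ 0/2 · (0,1)% 2/4 · (0,2)@ 0/3 · (0,3)% 2/3 · (0,4)% 1/1
Row 1: (1,0)% 1/3 · (1,2)% 2/6
Row 2: (2,1)@ 1/4 · (2,2)@ 3/5 · (2,3)@ 2/4
Row 3: (3,1)% 0/2 · (3,3)@ 2/3 · (3,4)% 0/2
Sum over 13 agents: 0/2 + 2/4 + 0/3 + 2/3 + 1/1 + 1/3 + 2/6 + 1/4 + 3/5 + 2/4 + 0/2 + 2/3 + 0/2 = 97/20; mean = 97/20 ÷ 13 = 97/260 = 0.373076… → 0.373.

0.373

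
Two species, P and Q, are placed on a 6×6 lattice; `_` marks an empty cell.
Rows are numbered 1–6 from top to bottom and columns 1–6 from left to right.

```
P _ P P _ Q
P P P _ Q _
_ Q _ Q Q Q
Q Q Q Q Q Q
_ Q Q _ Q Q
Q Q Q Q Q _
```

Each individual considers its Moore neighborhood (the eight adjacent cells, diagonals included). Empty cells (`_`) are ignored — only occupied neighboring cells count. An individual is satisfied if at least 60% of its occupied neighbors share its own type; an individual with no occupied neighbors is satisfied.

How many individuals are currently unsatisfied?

Row 1: (1,1)P 2/2 ✓ · (1,3)P 3/3 ✓ · (1,4)P 2/3 ✓ · (1,6)Q 1/1 ✓
Row 2: (2,1)P 2/3 ✓ · (2,2)P 4/5 ✓ · (2,3)P 3/5 ✓ · (2,5)Q 4/5 ✓
Row 3: (3,2)Q 3/6 ✗ · (3,4)Q 5/6 ✓ · (3,5)Q 6/6 ✓ · (3,6)Q 4/4 ✓
Row 4: (4,1)Q 3/3 ✓ · (4,2)Q 5/5 ✓ · (4,3)Q 6/6 ✓ · (4,4)Q 6/6 ✓ · (4,5)Q 7/7 ✓ · (4,6)Q 5/5 ✓
Row 5: (5,2)Q 7/7 ✓ · (5,3)Q 7/7 ✓ · (5,5)Q 6/6 ✓ · (5,6)Q 4/4 ✓
Row 6: (6,1)Q 2/2 ✓ · (6,2)Q 4/4 ✓ · (6,3)Q 4/4 ✓ · (6,4)Q 4/4 ✓ · (6,5)Q 3/3 ✓
Unsatisfied: (3,2) — 1 in total.

1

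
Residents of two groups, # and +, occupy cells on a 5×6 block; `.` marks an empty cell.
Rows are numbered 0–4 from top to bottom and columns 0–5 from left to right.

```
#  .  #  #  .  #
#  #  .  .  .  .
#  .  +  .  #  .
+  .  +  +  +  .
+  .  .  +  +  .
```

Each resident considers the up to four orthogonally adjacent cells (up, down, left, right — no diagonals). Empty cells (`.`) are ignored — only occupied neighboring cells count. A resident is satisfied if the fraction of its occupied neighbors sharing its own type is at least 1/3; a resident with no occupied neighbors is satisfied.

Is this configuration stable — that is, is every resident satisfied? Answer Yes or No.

No

Row 0: (0,0)# 1/1 satisfied · (0,2)# 1/1 satisfied · (0,3)# 1/1 satisfied · (0,5)# 0/0 satisfied
Row 1: (1,0)# 3/3 satisfied · (1,1)# 1/1 satisfied
Row 2: (2,0)# 1/2 satisfied · (2,2)+ 1/1 satisfied · (2,4)# 0/1 not
Row 3: (3,0)+ 1/2 satisfied · (3,2)+ 2/2 satisfied · (3,3)+ 3/3 satisfied · (3,4)+ 2/3 satisfied
Row 4: (4,0)+ 1/1 satisfied · (4,3)+ 2/2 satisfied · (4,4)+ 2/2 satisfied
For instance (2,4) has only 0/1 same-type neighbors, below 1/3.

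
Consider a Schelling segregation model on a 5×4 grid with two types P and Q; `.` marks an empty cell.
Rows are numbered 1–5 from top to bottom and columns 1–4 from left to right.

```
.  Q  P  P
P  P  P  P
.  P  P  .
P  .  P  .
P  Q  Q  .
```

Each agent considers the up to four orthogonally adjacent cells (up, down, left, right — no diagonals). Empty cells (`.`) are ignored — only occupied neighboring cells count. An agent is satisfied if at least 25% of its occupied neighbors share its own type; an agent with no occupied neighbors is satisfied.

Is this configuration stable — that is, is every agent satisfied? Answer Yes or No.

(1,2)Q 0/2 ✗
(1,3)P 2/3 ✓
(1,4)P 2/2 ✓
(2,1)P 1/1 ✓
(2,2)P 3/4 ✓
(2,3)P 4/4 ✓
(2,4)P 2/2 ✓
(3,2)P 2/2 ✓
(3,3)P 3/3 ✓
(4,1)P 1/1 ✓
(4,3)P 1/2 ✓
(5,1)P 1/2 ✓
(5,2)Q 1/2 ✓
(5,3)Q 1/2 ✓
For instance (1,2) has only 0/2 same-type neighbors, below 1/4.

No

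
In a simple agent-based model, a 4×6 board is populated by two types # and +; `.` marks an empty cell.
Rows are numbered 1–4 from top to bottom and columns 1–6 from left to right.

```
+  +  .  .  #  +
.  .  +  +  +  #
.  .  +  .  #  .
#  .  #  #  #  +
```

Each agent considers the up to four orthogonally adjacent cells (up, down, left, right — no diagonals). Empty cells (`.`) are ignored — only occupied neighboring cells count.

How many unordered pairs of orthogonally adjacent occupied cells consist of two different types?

7

Scan each occupied cell's neighbors to the right and below so each pair is counted once.
Row 1: +(1,1)–+(1,2)= #(1,5)–+(1,6)≠ #(1,5)–+(2,5)≠ +(1,6)–#(2,6)≠  → 3/4 unlike.
Row 2: +(2,3)–+(2,4)= +(2,3)–+(3,3)= +(2,4)–+(2,5)= +(2,5)–#(2,6)≠ +(2,5)–#(3,5)≠  → 2/5 unlike.
Row 3: +(3,3)–#(4,3)≠ #(3,5)–#(4,5)=  → 1/2 unlike.
Row 4: #(4,3)–#(4,4)= #(4,4)–#(4,5)= #(4,5)–+(4,6)≠  → 1/3 unlike.
Total adjacent occupied pairs: 14; unlike-type pairs: 7.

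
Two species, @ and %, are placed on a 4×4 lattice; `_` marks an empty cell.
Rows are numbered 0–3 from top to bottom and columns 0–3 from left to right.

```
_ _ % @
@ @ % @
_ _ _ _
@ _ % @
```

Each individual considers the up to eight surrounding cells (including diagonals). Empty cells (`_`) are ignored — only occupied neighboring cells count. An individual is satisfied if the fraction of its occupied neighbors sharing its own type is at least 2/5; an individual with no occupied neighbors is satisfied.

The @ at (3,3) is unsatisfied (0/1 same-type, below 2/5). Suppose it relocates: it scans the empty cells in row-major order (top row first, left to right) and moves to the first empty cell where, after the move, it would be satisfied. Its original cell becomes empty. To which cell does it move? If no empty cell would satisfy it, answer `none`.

Vacating (3,3). Empty cells in order:
  (0,0): 2/2 same-type → satisfied — stop here.

(0,0)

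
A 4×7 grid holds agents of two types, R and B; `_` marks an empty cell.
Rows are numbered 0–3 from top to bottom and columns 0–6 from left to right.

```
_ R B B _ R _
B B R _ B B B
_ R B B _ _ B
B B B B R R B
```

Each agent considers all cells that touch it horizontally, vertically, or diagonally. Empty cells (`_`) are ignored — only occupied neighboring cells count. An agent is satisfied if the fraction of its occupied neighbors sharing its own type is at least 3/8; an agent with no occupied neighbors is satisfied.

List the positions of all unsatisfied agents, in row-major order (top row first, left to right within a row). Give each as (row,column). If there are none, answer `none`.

(0,1)R 1/4 ✗
(0,2)B 2/4 ✓
(0,3)B 2/3 ✓
(0,5)R 0/3 ✗
(1,0)B 1/3 ✗
(1,1)B 3/6 ✓
(1,2)R 2/7 ✗
(1,4)B 3/4 ✓
(1,5)B 3/4 ✓
(1,6)B 2/3 ✓
(2,1)R 1/7 ✗
(2,2)B 5/7 ✓
(2,3)B 4/6 ✓
(2,6)B 3/4 ✓
(3,0)B 1/2 ✓
(3,1)B 3/4 ✓
(3,2)B 4/5 ✓
(3,3)B 3/4 ✓
(3,4)R 1/3 ✗
(3,5)R 1/3 ✗
(3,6)B 1/2 ✓

(0,1), (0,5), (1,0), (1,2), (2,1), (3,4), (3,5)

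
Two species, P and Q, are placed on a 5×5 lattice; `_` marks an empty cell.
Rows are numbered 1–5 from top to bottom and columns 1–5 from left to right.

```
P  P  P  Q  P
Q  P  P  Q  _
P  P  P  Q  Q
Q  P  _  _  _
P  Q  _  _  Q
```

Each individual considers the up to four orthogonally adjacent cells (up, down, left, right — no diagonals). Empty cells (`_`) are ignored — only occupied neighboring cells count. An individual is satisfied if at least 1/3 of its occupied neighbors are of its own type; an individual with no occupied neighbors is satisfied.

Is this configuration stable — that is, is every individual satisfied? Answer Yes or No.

Row 1: (1,1)P 1/2 ✓ · (1,2)P 3/3 ✓ · (1,3)P 2/3 ✓ · (1,4)Q 1/3 ✓ · (1,5)P 0/1 ✗
Row 2: (2,1)Q 0/3 ✗ · (2,2)P 3/4 ✓ · (2,3)P 3/4 ✓ · (2,4)Q 2/3 ✓
Row 3: (3,1)P 1/3 ✓ · (3,2)P 4/4 ✓ · (3,3)P 2/3 ✓ · (3,4)Q 2/3 ✓ · (3,5)Q 1/1 ✓
Row 4: (4,1)Q 0/3 ✗ · (4,2)P 1/3 ✓
Row 5: (5,1)P 0/2 ✗ · (5,2)Q 0/2 ✗ · (5,5)Q 0/0 ✓
For instance (1,5) has only 0/1 same-type neighbors, below 1/3.

No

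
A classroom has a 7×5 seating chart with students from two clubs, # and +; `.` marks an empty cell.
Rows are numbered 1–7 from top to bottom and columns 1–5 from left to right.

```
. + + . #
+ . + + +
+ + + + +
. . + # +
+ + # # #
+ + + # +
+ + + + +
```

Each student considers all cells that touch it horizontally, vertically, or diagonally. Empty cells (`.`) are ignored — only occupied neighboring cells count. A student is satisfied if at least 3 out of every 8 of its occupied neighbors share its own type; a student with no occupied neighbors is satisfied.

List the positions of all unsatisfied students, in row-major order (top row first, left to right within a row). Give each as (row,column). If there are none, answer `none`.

Row 1: (1,2)+ 3/3 ok · (1,3)+ 3/3 ok · (1,5)# 0/2 unhappy
Row 2: (2,1)+ 3/3 ok · (2,3)+ 6/6 ok · (2,4)+ 6/7 ok · (2,5)+ 3/4 ok
Row 3: (3,1)+ 2/2 ok · (3,2)+ 5/5 ok · (3,3)+ 5/6 ok · (3,4)+ 7/8 ok · (3,5)+ 4/5 ok
Row 4: (4,3)+ 4/7 ok · (4,4)# 3/8 ok · (4,5)+ 2/5 ok
Row 5: (5,1)+ 3/3 ok · (5,2)+ 5/6 ok · (5,3)# 3/7 ok · (5,4)# 4/8 ok · (5,5)# 3/5 ok
Row 6: (6,1)+ 5/5 ok · (6,2)+ 7/8 ok · (6,3)+ 5/8 ok · (6,4)# 3/8 ok · (6,5)+ 2/5 ok
Row 7: (7,1)+ 3/3 ok · (7,2)+ 5/5 ok · (7,3)+ 4/5 ok · (7,4)+ 4/5 ok · (7,5)+ 2/3 ok

(1,5)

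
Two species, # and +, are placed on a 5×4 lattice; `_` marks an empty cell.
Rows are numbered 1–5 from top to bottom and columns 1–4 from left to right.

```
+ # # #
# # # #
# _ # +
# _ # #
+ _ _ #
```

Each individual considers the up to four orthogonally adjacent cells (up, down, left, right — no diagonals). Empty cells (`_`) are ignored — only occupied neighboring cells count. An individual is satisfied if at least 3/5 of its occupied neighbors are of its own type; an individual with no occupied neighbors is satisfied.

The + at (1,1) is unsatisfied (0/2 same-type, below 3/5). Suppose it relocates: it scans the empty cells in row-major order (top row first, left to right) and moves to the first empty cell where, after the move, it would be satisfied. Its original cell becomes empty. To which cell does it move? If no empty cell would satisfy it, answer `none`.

Vacating (1,1). Empty cells in order:
  (3,2): 0/3 same-type → still unsatisfied.
  (4,2): 0/2 same-type → still unsatisfied.
  (5,2): 1/1 same-type → satisfied — stop here.

(5,2)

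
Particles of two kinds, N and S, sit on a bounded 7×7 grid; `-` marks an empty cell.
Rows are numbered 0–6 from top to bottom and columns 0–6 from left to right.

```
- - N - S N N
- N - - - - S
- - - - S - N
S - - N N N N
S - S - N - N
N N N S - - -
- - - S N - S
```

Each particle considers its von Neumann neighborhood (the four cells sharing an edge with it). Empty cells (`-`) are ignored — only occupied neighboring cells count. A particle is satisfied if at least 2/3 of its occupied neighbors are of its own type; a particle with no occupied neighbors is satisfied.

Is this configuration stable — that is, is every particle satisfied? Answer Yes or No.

(0,2)N 0/0 ✓
(0,4)S 0/1 ✗
(0,5)N 1/2 ✗
(0,6)N 1/2 ✗
(1,1)N 0/0 ✓
(1,6)S 0/2 ✗
(2,4)S 0/1 ✗
(2,6)N 1/2 ✗
(3,0)S 1/1 ✓
(3,3)N 1/1 ✓
(3,4)N 3/4 ✓
(3,5)N 2/2 ✓
(3,6)N 3/3 ✓
(4,0)S 1/2 ✗
(4,2)S 0/1 ✗
(4,4)N 1/1 ✓
(4,6)N 1/1 ✓
(5,0)N 1/2 ✗
(5,1)N 2/2 ✓
(5,2)N 1/3 ✗
(5,3)S 1/2 ✗
(6,3)S 1/2 ✗
(6,4)N 0/1 ✗
(6,6)S 0/0 ✓
For instance (0,4) has only 0/1 same-type neighbors, below 2/3.

No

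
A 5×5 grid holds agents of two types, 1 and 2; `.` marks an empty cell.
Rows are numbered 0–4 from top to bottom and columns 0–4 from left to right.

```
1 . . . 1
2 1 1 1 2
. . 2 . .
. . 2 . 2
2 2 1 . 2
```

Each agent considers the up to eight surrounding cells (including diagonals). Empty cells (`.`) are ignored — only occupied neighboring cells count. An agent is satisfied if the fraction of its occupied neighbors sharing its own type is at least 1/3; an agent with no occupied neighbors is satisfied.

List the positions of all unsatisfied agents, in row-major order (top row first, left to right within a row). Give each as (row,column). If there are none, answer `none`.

(1,0), (1,4), (2,2), (4,2)

Row 0: (0,0)1 1/2 ok · (0,4)1 1/2 ok
Row 1: (1,0)2 0/2 unhappy · (1,1)1 2/4 ok · (1,2)1 2/3 ok · (1,3)1 2/4 ok · (1,4)2 0/2 unhappy
Row 2: (2,2)2 1/4 unhappy
Row 3: (3,2)2 2/3 ok · (3,4)2 1/1 ok
Row 4: (4,0)2 1/1 ok · (4,1)2 2/3 ok · (4,2)1 0/2 unhappy · (4,4)2 1/1 ok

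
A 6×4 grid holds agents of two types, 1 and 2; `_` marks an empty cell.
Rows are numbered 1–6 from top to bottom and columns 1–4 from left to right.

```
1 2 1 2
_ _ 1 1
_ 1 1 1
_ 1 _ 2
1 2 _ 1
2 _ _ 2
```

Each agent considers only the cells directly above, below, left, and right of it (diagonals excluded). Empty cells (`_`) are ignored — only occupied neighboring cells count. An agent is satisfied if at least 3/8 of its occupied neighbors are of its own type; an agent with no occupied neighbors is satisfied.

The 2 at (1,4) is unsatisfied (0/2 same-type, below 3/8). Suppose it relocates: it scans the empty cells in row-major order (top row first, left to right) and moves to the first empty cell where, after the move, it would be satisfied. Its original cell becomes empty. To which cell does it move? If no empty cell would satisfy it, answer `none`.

(5,3)

Vacating (1,4). Empty cells in order:
  (2,1): 0/1 same-type → still unsatisfied.
  (2,2): 1/3 same-type → still unsatisfied.
  (3,1): 0/1 same-type → still unsatisfied.
  (4,1): 0/2 same-type → still unsatisfied.
  (4,3): 1/3 same-type → still unsatisfied.
  (5,3): 1/2 same-type → satisfied — stop here.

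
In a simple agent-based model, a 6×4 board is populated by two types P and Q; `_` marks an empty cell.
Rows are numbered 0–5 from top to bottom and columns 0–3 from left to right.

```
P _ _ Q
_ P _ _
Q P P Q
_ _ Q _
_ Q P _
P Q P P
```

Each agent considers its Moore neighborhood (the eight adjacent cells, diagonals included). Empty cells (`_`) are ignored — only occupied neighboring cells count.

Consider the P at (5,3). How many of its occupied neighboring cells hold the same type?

Occupied neighbors of (5,3): (4,2)=P, (5,2)=P.
Same type (P): 2 of 2.

2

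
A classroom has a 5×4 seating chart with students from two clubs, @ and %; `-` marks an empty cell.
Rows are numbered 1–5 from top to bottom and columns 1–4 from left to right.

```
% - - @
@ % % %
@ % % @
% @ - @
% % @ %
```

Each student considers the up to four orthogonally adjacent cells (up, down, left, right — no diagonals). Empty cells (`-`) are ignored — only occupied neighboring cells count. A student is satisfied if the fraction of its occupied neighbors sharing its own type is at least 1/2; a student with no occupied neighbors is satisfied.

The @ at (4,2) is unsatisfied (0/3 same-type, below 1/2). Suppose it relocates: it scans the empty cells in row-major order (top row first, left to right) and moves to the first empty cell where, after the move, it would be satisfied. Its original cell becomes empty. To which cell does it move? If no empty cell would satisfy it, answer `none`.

(1,3)

Vacating (4,2). Empty cells in order:
  (1,2): 0/2 same-type → still unsatisfied.
  (1,3): 1/2 same-type → satisfied — stop here.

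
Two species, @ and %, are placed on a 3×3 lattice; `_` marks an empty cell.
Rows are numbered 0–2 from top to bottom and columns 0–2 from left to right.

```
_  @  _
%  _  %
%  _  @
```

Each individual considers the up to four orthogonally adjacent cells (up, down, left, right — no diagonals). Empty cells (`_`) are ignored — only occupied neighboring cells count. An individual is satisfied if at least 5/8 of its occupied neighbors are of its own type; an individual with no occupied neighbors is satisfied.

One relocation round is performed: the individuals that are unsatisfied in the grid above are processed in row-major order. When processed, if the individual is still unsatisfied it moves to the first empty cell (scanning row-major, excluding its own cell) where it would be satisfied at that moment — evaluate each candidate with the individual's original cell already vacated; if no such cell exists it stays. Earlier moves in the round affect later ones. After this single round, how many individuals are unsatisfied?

Initially unsatisfied (in order): (1,2), (2,2).
  (1,2): no empty cell satisfies it; stays.
  (2,2): no empty cell satisfies it; stays.
Resulting grid:
_ @ _
% _ %
% _ @
Unsatisfied now: (1,2), (2,2).

2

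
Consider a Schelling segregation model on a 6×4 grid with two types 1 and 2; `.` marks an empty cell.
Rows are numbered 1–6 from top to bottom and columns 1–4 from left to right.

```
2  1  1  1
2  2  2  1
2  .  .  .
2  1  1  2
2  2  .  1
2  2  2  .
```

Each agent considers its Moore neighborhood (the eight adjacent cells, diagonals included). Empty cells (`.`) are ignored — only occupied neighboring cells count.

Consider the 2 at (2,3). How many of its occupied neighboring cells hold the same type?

Occupied neighbors of (2,3): (1,2)=1, (1,3)=1, (1,4)=1, (2,2)=2, (2,4)=1.
Same type (2): 1 of 5.

1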